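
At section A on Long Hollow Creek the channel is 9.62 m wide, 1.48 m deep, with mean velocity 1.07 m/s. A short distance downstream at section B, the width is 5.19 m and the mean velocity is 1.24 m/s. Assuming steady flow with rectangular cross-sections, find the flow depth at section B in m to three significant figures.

Q = A₁V₁ = (9.62×1.48) × 1.07 = 15.23 m³/s
d₂ = Q/(b₂ V₂) = 15.23/(5.19×1.24) = 2.367 m

2.37 m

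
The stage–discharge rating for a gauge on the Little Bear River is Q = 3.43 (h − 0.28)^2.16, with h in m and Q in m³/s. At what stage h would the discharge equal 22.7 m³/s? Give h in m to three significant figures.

2.68 m

h − h₀ = (Q/C)^(1/b) = (22.7/3.43)^(1/2.16) = 2.399 m
h = 0.28 + 2.399 = 2.679 m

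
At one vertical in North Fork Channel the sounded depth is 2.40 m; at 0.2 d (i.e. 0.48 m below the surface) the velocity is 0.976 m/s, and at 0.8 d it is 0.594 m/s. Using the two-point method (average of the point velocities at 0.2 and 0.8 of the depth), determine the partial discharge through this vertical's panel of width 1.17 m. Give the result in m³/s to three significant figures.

v̄ = (0.976 + 0.594) / 2 = 0.7850 m/s
q = v̄ × d × w = 0.7850 × 2.40 × 1.17 = 2.204 m³/s

2.20 m³/s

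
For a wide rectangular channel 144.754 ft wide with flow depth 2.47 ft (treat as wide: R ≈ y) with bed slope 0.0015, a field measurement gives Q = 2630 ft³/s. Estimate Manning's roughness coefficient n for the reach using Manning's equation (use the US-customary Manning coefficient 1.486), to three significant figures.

A = b·y = 144.754 × 2.47 = 357.5 ft²
Wide channel: R ≈ y = 2.47 ft
n = (1.486/Q)·A·R^(2/3)·S^(1/2) = (1.486/2630) × 357.5 × 1.827 × 0.03873 = 0.01430

0.0143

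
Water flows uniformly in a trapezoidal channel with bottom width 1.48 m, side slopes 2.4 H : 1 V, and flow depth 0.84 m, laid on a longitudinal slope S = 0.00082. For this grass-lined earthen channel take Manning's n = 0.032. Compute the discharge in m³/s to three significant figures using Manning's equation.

1.66 m³/s

A = (b + z·y)·y = (1.48 + 2.4×0.84)×0.84 = 2.937 m²
P = b + 2y√(1+z²) = 1.48 + 2×0.84×√(1+2.4²) = 5.848 m
R = A/P = 2.937/5.848 = 0.5022 m
Q = (1/n)·A·R^(2/3)·S^(1/2) = (1/0.032) × 2.937 × 0.5022^(2/3) × 0.00082^(1/2) = 1.660 m³/s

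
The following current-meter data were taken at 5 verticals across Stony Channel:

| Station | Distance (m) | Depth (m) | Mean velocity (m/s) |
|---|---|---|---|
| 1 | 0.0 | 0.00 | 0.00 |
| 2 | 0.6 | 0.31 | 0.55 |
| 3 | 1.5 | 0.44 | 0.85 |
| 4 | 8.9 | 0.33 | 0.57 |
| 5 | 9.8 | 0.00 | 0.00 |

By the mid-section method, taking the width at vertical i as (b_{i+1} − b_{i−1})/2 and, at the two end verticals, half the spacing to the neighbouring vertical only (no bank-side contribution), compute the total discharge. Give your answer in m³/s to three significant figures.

w_2 = (1.5 − 0.0)/2 = 0.75 m; q_2 = 0.55 × 0.31 × 0.75 = 0.1279 m³/s
w_3 = (8.9 − 0.6)/2 = 4.15 m; q_3 = 0.85 × 0.44 × 4.15 = 1.552 m³/s
w_4 = (9.8 − 1.5)/2 = 4.15 m; q_4 = 0.57 × 0.33 × 4.15 = 0.7806 m³/s
Stations 1, 5 contribute zero (depth or velocity is 0).
Q = Σ qᵢ = 2.461 m³/s

2.46 m³/s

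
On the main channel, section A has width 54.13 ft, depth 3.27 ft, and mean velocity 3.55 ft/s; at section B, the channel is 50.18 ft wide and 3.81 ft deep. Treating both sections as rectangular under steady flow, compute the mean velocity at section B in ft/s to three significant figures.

Q = A₁V₁ = (54.13×3.27) × 3.55 = 628.4 ft³/s
A₂ = 50.18 × 3.81 = 191.2 ft²
V₂ = Q/A₂ = 628.4/191.2 = 3.287 ft/s

3.29 ft/s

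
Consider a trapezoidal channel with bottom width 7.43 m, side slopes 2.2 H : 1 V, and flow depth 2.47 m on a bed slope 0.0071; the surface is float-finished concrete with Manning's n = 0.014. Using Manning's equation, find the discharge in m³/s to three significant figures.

266 m³/s

A = (b + z·y)·y = (7.43 + 2.2×2.47)×2.47 = 31.77 m²
P = b + 2y√(1+z²) = 7.43 + 2×2.47×√(1+2.2²) = 19.37 m
R = A/P = 31.77/19.37 = 1.641 m
Q = (1/n)·A·R^(2/3)·S^(1/2) = (1/0.014) × 31.77 × 1.641^(2/3) × 0.0071^(1/2) = 266.0 m³/s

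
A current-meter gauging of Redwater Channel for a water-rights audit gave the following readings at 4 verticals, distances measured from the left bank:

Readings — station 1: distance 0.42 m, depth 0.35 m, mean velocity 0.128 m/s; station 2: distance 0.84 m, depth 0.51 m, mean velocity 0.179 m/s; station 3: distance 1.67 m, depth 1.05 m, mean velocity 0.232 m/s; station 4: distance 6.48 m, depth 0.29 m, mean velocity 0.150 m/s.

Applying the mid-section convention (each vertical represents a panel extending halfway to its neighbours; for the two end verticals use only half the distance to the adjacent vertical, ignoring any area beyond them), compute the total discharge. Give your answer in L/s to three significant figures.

858 L/s

w_1 = (0.84 − 0.42)/2 = 0.21 m; q_1 = 0.128 × 0.35 × 0.21 = 0.009408 m³/s
w_2 = (1.67 − 0.42)/2 = 0.625 m; q_2 = 0.179 × 0.51 × 0.625 = 0.05706 m³/s
w_3 = (6.48 − 0.84)/2 = 2.82 m; q_3 = 0.232 × 1.05 × 2.82 = 0.6870 m³/s
w_4 = (6.48 − 1.67)/2 = 2.405 m; q_4 = 0.150 × 0.29 × 2.405 = 0.1046 m³/s
Q = Σ qᵢ = 0.8580 m³/s
= 0.8580 × 1000 = 858.0 L/s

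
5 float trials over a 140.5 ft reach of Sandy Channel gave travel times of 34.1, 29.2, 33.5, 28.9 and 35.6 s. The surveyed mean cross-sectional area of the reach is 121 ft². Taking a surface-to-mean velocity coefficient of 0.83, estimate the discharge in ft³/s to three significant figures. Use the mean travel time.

t̄ = (34.1 + 29.2 + 33.5 + 28.9 + 35.6) / 5 = 32.26 s
v_surface = L / t̄ = 140.5 / 32.26 = 4.355 ft/s
v_mean = 0.83 × 4.355 = 3.615 ft/s
Q = A × v_mean = 121 × 3.615 = 437.4 ft³/s

437 ft³/s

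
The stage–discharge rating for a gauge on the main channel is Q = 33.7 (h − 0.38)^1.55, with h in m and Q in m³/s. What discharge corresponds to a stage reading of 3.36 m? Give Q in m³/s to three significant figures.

183 m³/s

Q = 33.7 × (3.36 − 0.38)^1.55 = 33.7 × 2.98^1.55 = 183.1 m³/s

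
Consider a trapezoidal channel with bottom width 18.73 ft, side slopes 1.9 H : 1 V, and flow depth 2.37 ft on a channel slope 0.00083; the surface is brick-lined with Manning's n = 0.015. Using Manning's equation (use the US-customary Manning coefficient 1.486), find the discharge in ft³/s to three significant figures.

A = (b + z·y)·y = (18.73 + 1.9×2.37)×2.37 = 55.06 ft²
P = b + 2y√(1+z²) = 18.73 + 2×2.37×√(1+1.9²) = 28.91 ft
R = A/P = 55.06/28.91 = 1.905 ft
Q = (1.486/n)·A·R^(2/3)·S^(1/2) = (1.486/0.015) × 55.06 × 1.905^(2/3) × 0.00083^(1/2) = 241.5 ft³/s

241 ft³/s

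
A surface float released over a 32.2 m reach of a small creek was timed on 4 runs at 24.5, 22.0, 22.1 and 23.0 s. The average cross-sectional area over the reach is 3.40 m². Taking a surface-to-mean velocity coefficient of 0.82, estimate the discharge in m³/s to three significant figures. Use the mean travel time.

3.92 m³/s

t̄ = (24.5 + 22.0 + 22.1 + 23.0) / 4 = 22.9 s
v_surface = L / t̄ = 32.2 / 22.9 = 1.406 m/s
v_mean = 0.82 × 1.406 = 1.153 m/s
Q = A × v_mean = 3.40 × 1.153 = 3.920 m³/s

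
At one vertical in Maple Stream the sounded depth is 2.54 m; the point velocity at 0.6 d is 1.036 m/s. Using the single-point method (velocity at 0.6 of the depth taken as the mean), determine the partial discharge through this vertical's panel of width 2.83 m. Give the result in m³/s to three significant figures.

v̄ = v₀.₆ = 1.036 m/s
q = v̄ × d × w = 1.036 × 2.54 × 2.83 = 7.447 m³/s

7.45 m³/s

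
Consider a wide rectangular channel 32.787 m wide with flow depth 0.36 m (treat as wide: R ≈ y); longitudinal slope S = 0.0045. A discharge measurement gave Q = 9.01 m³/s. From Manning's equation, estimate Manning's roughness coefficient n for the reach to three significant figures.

0.0445

A = b·y = 32.787 × 0.36 = 11.80 m²
Wide channel: R ≈ y = 0.36 m
n = (1/Q)·A·R^(2/3)·S^(1/2) = (1/9.01) × 11.80 × 0.5061 × 0.06708 = 0.04447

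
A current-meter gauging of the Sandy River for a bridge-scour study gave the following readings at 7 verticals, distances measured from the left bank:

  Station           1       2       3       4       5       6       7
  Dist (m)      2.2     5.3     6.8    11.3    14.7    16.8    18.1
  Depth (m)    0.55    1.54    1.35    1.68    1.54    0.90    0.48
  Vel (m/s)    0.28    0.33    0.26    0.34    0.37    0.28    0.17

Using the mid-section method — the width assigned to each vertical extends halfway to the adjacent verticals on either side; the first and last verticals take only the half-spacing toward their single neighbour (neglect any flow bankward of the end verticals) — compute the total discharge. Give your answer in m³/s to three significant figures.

6.77 m³/s

w_1 = (5.3 − 2.2)/2 = 1.55 m; q_1 = 0.28 × 0.55 × 1.55 = 0.2387 m³/s
w_2 = (6.8 − 2.2)/2 = 2.3 m; q_2 = 0.33 × 1.54 × 2.3 = 1.169 m³/s
w_3 = (11.3 − 5.3)/2 = 3 m; q_3 = 0.26 × 1.35 × 3 = 1.053 m³/s
w_4 = (14.7 − 6.8)/2 = 3.95 m; q_4 = 0.34 × 1.68 × 3.95 = 2.256 m³/s
w_5 = (16.8 − 11.3)/2 = 2.75 m; q_5 = 0.37 × 1.54 × 2.75 = 1.567 m³/s
w_6 = (18.1 − 14.7)/2 = 1.7 m; q_6 = 0.28 × 0.90 × 1.7 = 0.4284 m³/s
w_7 = (18.1 − 16.8)/2 = 0.65 m; q_7 = 0.17 × 0.48 × 0.65 = 0.05304 m³/s
Q = Σ qᵢ = 6.765 m³/s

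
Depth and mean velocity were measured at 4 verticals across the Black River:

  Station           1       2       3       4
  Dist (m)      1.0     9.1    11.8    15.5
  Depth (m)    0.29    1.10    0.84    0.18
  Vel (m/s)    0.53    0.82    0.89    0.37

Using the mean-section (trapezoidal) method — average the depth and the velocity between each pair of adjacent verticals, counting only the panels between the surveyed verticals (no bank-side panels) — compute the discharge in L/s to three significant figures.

Panel 1-2: Δb = 8.1 m, d̄ = (0.29+1.10)/2 = 0.695, v̄ = (0.53+0.82)/2 = 0.675 → q = 8.1×0.695×0.675 = 3.800 m³/s
Panel 2-3: Δb = 2.7 m, d̄ = (1.10+0.84)/2 = 0.97, v̄ = (0.82+0.89)/2 = 0.855 → q = 2.7×0.97×0.855 = 2.239 m³/s
Panel 3-4: Δb = 3.7 m, d̄ = (0.84+0.18)/2 = 0.51, v̄ = (0.89+0.37)/2 = 0.63 → q = 3.7×0.51×0.63 = 1.189 m³/s
Q = Σ q = 7.228 m³/s
= 7.228 × 1000 = 7228 L/s

7230 L/s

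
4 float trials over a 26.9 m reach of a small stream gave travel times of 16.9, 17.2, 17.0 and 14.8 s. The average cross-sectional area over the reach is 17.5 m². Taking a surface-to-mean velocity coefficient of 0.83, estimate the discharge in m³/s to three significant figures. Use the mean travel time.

23.7 m³/s

t̄ = (16.9 + 17.2 + 17.0 + 14.8) / 4 = 16.475 s
v_surface = L / t̄ = 26.9 / 16.475 = 1.633 m/s
v_mean = 0.83 × 1.633 = 1.355 m/s
Q = A × v_mean = 17.5 × 1.355 = 23.72 m³/s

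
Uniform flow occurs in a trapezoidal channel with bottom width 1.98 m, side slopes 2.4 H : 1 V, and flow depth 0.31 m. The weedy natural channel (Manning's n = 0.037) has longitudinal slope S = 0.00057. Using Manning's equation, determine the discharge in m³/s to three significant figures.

A = (b + z·y)·y = (1.98 + 2.4×0.31)×0.31 = 0.8444 m²
P = b + 2y√(1+z²) = 1.98 + 2×0.31×√(1+2.4²) = 3.592 m
R = A/P = 0.8444/3.592 = 0.2351 m
Q = (1/n)·A·R^(2/3)·S^(1/2) = (1/0.037) × 0.8444 × 0.2351^(2/3) × 0.00057^(1/2) = 0.2076 m³/s

0.208 m³/s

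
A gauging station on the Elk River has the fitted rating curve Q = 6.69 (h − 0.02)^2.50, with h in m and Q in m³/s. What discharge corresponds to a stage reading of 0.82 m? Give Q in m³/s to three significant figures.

Q = 6.69 × (0.82 − 0.02)^2.50 = 6.69 × 0.8^2.50 = 3.830 m³/s

3.83 m³/s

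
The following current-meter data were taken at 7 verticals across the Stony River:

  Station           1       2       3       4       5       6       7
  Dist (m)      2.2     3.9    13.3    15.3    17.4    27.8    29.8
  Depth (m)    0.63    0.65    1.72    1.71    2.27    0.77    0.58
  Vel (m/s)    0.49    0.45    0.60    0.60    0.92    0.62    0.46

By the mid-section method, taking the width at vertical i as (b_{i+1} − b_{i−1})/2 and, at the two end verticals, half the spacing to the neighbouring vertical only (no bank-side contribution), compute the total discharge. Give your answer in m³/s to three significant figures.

26.2 m³/s

w_1 = (3.9 − 2.2)/2 = 0.85 m; q_1 = 0.49 × 0.63 × 0.85 = 0.2624 m³/s
w_2 = (13.3 − 2.2)/2 = 5.55 m; q_2 = 0.45 × 0.65 × 5.55 = 1.623 m³/s
w_3 = (15.3 − 3.9)/2 = 5.7 m; q_3 = 0.60 × 1.72 × 5.7 = 5.882 m³/s
w_4 = (17.4 − 13.3)/2 = 2.05 m; q_4 = 0.60 × 1.71 × 2.05 = 2.103 m³/s
w_5 = (27.8 − 15.3)/2 = 6.25 m; q_5 = 0.92 × 2.27 × 6.25 = 13.05 m³/s
w_6 = (29.8 − 17.4)/2 = 6.2 m; q_6 = 0.62 × 0.77 × 6.2 = 2.960 m³/s
w_7 = (29.8 − 27.8)/2 = 1 m; q_7 = 0.46 × 0.58 × 1 = 0.2668 m³/s
Q = Σ qᵢ = 26.15 m³/s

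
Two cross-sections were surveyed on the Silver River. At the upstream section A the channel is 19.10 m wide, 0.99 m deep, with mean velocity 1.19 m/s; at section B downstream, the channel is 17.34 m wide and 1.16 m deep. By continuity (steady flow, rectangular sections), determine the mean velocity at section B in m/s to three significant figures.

1.12 m/s

Q = A₁V₁ = (19.10×0.99) × 1.19 = 22.50 m³/s
A₂ = 17.34 × 1.16 = 20.11 m²
V₂ = Q/A₂ = 22.50/20.11 = 1.119 m/s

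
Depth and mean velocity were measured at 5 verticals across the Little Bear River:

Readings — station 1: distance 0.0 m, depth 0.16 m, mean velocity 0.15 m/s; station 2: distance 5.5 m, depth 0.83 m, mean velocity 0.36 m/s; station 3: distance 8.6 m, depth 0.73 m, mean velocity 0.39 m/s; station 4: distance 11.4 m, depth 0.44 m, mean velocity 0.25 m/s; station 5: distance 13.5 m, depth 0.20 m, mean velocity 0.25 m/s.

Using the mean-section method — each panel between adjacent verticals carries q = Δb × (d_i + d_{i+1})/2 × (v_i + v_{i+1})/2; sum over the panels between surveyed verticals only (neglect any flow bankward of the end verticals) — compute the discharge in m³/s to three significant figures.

Panel 1-2: Δb = 5.5 m, d̄ = (0.16+0.83)/2 = 0.495, v̄ = (0.15+0.36)/2 = 0.255 → q = 5.5×0.495×0.255 = 0.6942 m³/s
Panel 2-3: Δb = 3.1 m, d̄ = (0.83+0.73)/2 = 0.78, v̄ = (0.36+0.39)/2 = 0.375 → q = 3.1×0.78×0.375 = 0.9068 m³/s
Panel 3-4: Δb = 2.8 m, d̄ = (0.73+0.44)/2 = 0.585, v̄ = (0.39+0.25)/2 = 0.32 → q = 2.8×0.585×0.32 = 0.5242 m³/s
Panel 4-5: Δb = 2.1 m, d̄ = (0.44+0.20)/2 = 0.32, v̄ = (0.25+0.25)/2 = 0.25 → q = 2.1×0.32×0.25 = 0.1680 m³/s
Q = Σ q = 2.293 m³/s

2.29 m³/s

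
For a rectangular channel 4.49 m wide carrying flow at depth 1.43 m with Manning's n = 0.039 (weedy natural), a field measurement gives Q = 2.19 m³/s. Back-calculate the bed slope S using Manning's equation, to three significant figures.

0.000212

A = b·y = 4.49 × 1.43 = 6.421 m²
P = b + 2y = 4.49 + 2×1.43 = 7.350 m
R = A/P = 6.421/7.350 = 0.8736 m
S = (Q·n / (1·A·R^(2/3)))² = (2.19×0.039 / (1×6.421×0.9138))² = 0.0002119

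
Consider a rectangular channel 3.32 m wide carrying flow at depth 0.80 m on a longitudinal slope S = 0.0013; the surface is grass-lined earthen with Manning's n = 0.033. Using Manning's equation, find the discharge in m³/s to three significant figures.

A = b·y = 3.32 × 0.80 = 2.656 m²
P = b + 2y = 3.32 + 2×0.80 = 4.920 m
R = A/P = 2.656/4.920 = 0.5398 m
Q = (1/n)·A·R^(2/3)·S^(1/2) = (1/0.033) × 2.656 × 0.5398^(2/3) × 0.0013^(1/2) = 1.924 m³/s

1.92 m³/s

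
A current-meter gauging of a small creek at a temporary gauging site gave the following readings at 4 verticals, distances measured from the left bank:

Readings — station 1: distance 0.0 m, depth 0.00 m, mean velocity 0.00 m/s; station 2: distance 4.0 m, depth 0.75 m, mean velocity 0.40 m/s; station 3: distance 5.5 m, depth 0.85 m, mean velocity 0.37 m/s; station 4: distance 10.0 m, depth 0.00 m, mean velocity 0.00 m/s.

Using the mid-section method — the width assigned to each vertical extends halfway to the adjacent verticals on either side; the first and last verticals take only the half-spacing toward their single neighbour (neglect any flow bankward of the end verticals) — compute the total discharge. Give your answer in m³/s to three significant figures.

w_2 = (5.5 − 0.0)/2 = 2.75 m; q_2 = 0.40 × 0.75 × 2.75 = 0.8250 m³/s
w_3 = (10.0 − 4.0)/2 = 3 m; q_3 = 0.37 × 0.85 × 3 = 0.9435 m³/s
Stations 1, 4 contribute zero (depth or velocity is 0).
Q = Σ qᵢ = 1.769 m³/s

1.77 m³/s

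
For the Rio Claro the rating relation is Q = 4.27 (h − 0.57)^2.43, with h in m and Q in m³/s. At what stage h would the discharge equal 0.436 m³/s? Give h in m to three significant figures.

0.961 m

h − h₀ = (Q/C)^(1/b) = (0.436/4.27)^(1/2.43) = 0.3910 m
h = 0.57 + 0.3910 = 0.9610 m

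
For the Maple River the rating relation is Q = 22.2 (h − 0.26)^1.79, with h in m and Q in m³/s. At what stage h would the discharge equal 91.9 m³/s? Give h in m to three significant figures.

2.47 m

h − h₀ = (Q/C)^(1/b) = (91.9/22.2)^(1/1.79) = 2.211 m
h = 0.26 + 2.211 = 2.471 m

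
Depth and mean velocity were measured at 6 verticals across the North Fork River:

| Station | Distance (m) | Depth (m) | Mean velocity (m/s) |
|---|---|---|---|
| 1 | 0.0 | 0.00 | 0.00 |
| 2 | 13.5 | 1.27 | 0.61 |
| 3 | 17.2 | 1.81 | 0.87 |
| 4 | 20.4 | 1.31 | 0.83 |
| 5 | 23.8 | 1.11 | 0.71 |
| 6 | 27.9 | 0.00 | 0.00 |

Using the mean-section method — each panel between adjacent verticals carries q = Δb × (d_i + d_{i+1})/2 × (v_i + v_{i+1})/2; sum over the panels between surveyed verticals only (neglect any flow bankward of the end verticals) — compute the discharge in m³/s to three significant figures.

15.0 m³/s

Panel 1-2: Δb = 13.5 m, d̄ = (0.00+1.27)/2 = 0.635, v̄ = (0.00+0.61)/2 = 0.305 → q = 13.5×0.635×0.305 = 2.615 m³/s
Panel 2-3: Δb = 3.7 m, d̄ = (1.27+1.81)/2 = 1.54, v̄ = (0.61+0.87)/2 = 0.74 → q = 3.7×1.54×0.74 = 4.217 m³/s
Panel 3-4: Δb = 3.2 m, d̄ = (1.81+1.31)/2 = 1.56, v̄ = (0.87+0.83)/2 = 0.85 → q = 3.2×1.56×0.85 = 4.243 m³/s
Panel 4-5: Δb = 3.4 m, d̄ = (1.31+1.11)/2 = 1.21, v̄ = (0.83+0.71)/2 = 0.77 → q = 3.4×1.21×0.77 = 3.168 m³/s
Panel 5-6: Δb = 4.1 m, d̄ = (1.11+0.00)/2 = 0.555, v̄ = (0.71+0.00)/2 = 0.355 → q = 4.1×0.555×0.355 = 0.8078 m³/s
Q = Σ q = 15.05 m³/s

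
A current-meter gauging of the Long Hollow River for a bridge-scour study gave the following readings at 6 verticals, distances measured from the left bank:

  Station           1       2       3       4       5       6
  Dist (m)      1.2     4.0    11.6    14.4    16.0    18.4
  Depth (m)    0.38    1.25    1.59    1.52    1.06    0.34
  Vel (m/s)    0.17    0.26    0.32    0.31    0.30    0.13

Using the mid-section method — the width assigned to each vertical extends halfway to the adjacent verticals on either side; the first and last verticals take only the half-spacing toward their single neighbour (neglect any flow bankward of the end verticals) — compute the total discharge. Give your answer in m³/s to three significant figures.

6.15 m³/s

w_1 = (4.0 − 1.2)/2 = 1.4 m; q_1 = 0.17 × 0.38 × 1.4 = 0.09044 m³/s
w_2 = (11.6 − 1.2)/2 = 5.2 m; q_2 = 0.26 × 1.25 × 5.2 = 1.690 m³/s
w_3 = (14.4 − 4.0)/2 = 5.2 m; q_3 = 0.32 × 1.59 × 5.2 = 2.646 m³/s
w_4 = (16.0 − 11.6)/2 = 2.2 m; q_4 = 0.31 × 1.52 × 2.2 = 1.037 m³/s
w_5 = (18.4 − 14.4)/2 = 2 m; q_5 = 0.30 × 1.06 × 2 = 0.6360 m³/s
w_6 = (18.4 − 16.0)/2 = 1.2 m; q_6 = 0.13 × 0.34 × 1.2 = 0.05304 m³/s
Q = Σ qᵢ = 6.152 m³/s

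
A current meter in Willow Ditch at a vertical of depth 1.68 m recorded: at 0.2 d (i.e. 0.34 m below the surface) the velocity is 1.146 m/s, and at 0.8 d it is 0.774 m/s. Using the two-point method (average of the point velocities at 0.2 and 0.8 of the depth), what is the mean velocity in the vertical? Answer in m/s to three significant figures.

v̄ = (1.146 + 0.774) / 2 = 0.9600 m/s

0.960 m/s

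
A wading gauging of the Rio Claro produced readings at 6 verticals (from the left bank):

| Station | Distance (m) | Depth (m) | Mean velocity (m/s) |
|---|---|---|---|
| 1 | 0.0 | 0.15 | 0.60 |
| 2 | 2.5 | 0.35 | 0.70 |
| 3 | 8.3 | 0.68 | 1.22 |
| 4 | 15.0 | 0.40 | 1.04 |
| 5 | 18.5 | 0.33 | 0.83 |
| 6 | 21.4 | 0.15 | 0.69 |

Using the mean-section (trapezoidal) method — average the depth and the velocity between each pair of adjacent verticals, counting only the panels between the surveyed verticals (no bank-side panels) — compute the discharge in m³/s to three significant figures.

Panel 1-2: Δb = 2.5 m, d̄ = (0.15+0.35)/2 = 0.25, v̄ = (0.60+0.70)/2 = 0.65 → q = 2.5×0.25×0.65 = 0.4063 m³/s
Panel 2-3: Δb = 5.8 m, d̄ = (0.35+0.68)/2 = 0.515, v̄ = (0.70+1.22)/2 = 0.96 → q = 5.8×0.515×0.96 = 2.868 m³/s
Panel 3-4: Δb = 6.7 m, d̄ = (0.68+0.40)/2 = 0.54, v̄ = (1.22+1.04)/2 = 1.13 → q = 6.7×0.54×1.13 = 4.088 m³/s
Panel 4-5: Δb = 3.5 m, d̄ = (0.40+0.33)/2 = 0.365, v̄ = (1.04+0.83)/2 = 0.935 → q = 3.5×0.365×0.935 = 1.194 m³/s
Panel 5-6: Δb = 2.9 m, d̄ = (0.33+0.15)/2 = 0.24, v̄ = (0.83+0.69)/2 = 0.76 → q = 2.9×0.24×0.76 = 0.5290 m³/s
Q = Σ q = 9.086 m³/s

9.09 m³/s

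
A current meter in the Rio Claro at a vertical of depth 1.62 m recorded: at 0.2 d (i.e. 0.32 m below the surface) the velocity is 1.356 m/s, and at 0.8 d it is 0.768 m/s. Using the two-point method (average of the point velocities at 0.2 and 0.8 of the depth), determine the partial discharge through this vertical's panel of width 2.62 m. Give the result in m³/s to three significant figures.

v̄ = (1.356 + 0.768) / 2 = 1.062 m/s
q = v̄ × d × w = 1.062 × 1.62 × 2.62 = 4.508 m³/s

4.51 m³/s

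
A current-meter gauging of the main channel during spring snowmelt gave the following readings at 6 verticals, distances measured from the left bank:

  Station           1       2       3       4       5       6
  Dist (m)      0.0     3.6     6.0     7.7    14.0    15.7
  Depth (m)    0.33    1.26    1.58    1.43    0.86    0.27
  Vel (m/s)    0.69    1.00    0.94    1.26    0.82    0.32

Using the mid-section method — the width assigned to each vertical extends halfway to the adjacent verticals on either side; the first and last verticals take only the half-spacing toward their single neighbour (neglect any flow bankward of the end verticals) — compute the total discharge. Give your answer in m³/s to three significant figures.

17.3 m³/s

w_1 = (3.6 − 0.0)/2 = 1.8 m; q_1 = 0.69 × 0.33 × 1.8 = 0.4099 m³/s
w_2 = (6.0 − 0.0)/2 = 3 m; q_2 = 1.00 × 1.26 × 3 = 3.780 m³/s
w_3 = (7.7 − 3.6)/2 = 2.05 m; q_3 = 0.94 × 1.58 × 2.05 = 3.045 m³/s
w_4 = (14.0 − 6.0)/2 = 4 m; q_4 = 1.26 × 1.43 × 4 = 7.207 m³/s
w_5 = (15.7 − 7.7)/2 = 4 m; q_5 = 0.82 × 0.86 × 4 = 2.821 m³/s
w_6 = (15.7 − 14.0)/2 = 0.85 m; q_6 = 0.32 × 0.27 × 0.85 = 0.07344 m³/s
Q = Σ qᵢ = 17.34 m³/s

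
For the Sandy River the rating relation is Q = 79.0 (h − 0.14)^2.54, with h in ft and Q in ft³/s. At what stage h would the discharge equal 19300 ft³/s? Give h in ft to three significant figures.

8.85 ft

h − h₀ = (Q/C)^(1/b) = (19300/79.0)^(1/2.54) = 8.712 ft
h = 0.14 + 8.712 = 8.852 ft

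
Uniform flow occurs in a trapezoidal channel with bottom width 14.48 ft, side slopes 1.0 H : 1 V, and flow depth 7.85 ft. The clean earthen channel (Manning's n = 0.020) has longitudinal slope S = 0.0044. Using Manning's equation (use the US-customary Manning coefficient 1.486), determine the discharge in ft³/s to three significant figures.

A = (b + z·y)·y = (14.48 + 1.0×7.85)×7.85 = 175.3 ft²
P = b + 2y√(1+z²) = 14.48 + 2×7.85×√(1+1.0²) = 36.68 ft
R = A/P = 175.3/36.68 = 4.779 ft
Q = (1.486/n)·A·R^(2/3)·S^(1/2) = (1.486/0.020) × 175.3 × 4.779^(2/3) × 0.0044^(1/2) = 2451 ft³/s

2450 ft³/s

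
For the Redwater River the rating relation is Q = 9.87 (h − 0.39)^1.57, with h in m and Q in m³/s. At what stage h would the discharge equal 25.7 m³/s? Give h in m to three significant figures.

2.23 m

h − h₀ = (Q/C)^(1/b) = (25.7/9.87)^(1/1.57) = 1.840 m
h = 0.39 + 1.840 = 2.230 m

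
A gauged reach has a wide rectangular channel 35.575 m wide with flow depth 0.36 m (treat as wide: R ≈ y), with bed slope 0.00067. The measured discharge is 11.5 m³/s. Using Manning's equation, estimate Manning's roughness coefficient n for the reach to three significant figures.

0.0146

A = b·y = 35.575 × 0.36 = 12.81 m²
Wide channel: R ≈ y = 0.36 m
n = (1/Q)·A·R^(2/3)·S^(1/2) = (1/11.5) × 12.81 × 0.5061 × 0.02588 = 0.01459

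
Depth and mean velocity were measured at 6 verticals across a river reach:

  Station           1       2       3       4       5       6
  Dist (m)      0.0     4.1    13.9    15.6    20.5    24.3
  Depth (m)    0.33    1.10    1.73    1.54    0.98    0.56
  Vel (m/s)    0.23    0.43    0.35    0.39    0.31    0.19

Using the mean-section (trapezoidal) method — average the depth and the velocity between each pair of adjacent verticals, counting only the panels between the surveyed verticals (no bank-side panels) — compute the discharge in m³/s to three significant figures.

10.3 m³/s

Panel 1-2: Δb = 4.1 m, d̄ = (0.33+1.10)/2 = 0.715, v̄ = (0.23+0.43)/2 = 0.33 → q = 4.1×0.715×0.33 = 0.9674 m³/s
Panel 2-3: Δb = 9.8 m, d̄ = (1.10+1.73)/2 = 1.415, v̄ = (0.43+0.35)/2 = 0.39 → q = 9.8×1.415×0.39 = 5.408 m³/s
Panel 3-4: Δb = 1.7 m, d̄ = (1.73+1.54)/2 = 1.635, v̄ = (0.35+0.39)/2 = 0.37 → q = 1.7×1.635×0.37 = 1.028 m³/s
Panel 4-5: Δb = 4.9 m, d̄ = (1.54+0.98)/2 = 1.26, v̄ = (0.39+0.31)/2 = 0.35 → q = 4.9×1.26×0.35 = 2.161 m³/s
Panel 5-6: Δb = 3.8 m, d̄ = (0.98+0.56)/2 = 0.77, v̄ = (0.31+0.19)/2 = 0.25 → q = 3.8×0.77×0.25 = 0.7315 m³/s
Q = Σ q = 10.30 m³/s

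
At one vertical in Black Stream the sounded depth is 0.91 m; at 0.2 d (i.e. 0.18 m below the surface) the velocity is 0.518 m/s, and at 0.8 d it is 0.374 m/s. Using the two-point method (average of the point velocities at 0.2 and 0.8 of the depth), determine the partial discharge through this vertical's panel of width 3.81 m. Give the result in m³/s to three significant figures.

v̄ = (0.518 + 0.374) / 2 = 0.4460 m/s
q = v̄ × d × w = 0.4460 × 0.91 × 3.81 = 1.546 m³/s

1.55 m³/s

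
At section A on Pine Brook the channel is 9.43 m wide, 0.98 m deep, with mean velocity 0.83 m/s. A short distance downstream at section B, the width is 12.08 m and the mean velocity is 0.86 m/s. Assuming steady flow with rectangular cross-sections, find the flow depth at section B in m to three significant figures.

Q = A₁V₁ = (9.43×0.98) × 0.83 = 7.670 m³/s
d₂ = Q/(b₂ V₂) = 7.670/(12.08×0.86) = 0.7383 m

0.738 m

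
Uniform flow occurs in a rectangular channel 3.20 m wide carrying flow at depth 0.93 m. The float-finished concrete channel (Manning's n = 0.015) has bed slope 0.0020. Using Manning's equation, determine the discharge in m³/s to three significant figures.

A = b·y = 3.20 × 0.93 = 2.976 m²
P = b + 2y = 3.20 + 2×0.93 = 5.060 m
R = A/P = 2.976/5.060 = 0.5881 m
Q = (1/n)·A·R^(2/3)·S^(1/2) = (1/0.015) × 2.976 × 0.5881^(2/3) × 0.0020^(1/2) = 6.228 m³/s

6.23 m³/s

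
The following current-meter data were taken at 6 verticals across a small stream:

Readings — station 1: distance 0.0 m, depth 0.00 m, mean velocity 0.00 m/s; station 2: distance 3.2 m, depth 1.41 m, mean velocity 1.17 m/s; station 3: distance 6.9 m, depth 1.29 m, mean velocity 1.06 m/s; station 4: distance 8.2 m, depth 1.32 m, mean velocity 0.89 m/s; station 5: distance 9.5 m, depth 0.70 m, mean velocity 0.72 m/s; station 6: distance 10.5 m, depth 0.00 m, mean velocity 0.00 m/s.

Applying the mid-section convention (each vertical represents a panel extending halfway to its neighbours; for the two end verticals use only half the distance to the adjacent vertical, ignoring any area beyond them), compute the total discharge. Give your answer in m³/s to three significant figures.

11.2 m³/s

w_2 = (6.9 − 0.0)/2 = 3.45 m; q_2 = 1.17 × 1.41 × 3.45 = 5.691 m³/s
w_3 = (8.2 − 3.2)/2 = 2.5 m; q_3 = 1.06 × 1.29 × 2.5 = 3.419 m³/s
w_4 = (9.5 − 6.9)/2 = 1.3 m; q_4 = 0.89 × 1.32 × 1.3 = 1.527 m³/s
w_5 = (10.5 − 8.2)/2 = 1.15 m; q_5 = 0.72 × 0.70 × 1.15 = 0.5796 m³/s
Stations 1, 6 contribute zero (depth or velocity is 0).
Q = Σ qᵢ = 11.22 m³/s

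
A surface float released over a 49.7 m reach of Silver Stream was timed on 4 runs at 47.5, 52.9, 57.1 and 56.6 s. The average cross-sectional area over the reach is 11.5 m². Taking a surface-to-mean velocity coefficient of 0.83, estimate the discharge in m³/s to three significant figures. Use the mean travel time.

t̄ = (47.5 + 52.9 + 57.1 + 56.6) / 4 = 53.525 s
v_surface = L / t̄ = 49.7 / 53.525 = 0.9285 m/s
v_mean = 0.83 × 0.9285 = 0.7707 m/s
Q = A × v_mean = 11.5 × 0.7707 = 8.863 m³/s

8.86 m³/s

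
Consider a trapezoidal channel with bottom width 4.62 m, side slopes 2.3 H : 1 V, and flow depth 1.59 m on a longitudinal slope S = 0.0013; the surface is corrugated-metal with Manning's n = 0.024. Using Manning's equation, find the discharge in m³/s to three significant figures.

A = (b + z·y)·y = (4.62 + 2.3×1.59)×1.59 = 13.16 m²
P = b + 2y√(1+z²) = 4.62 + 2×1.59×√(1+2.3²) = 12.60 m
R = A/P = 13.16/12.60 = 1.045 m
Q = (1/n)·A·R^(2/3)·S^(1/2) = (1/0.024) × 13.16 × 1.045^(2/3) × 0.0013^(1/2) = 20.36 m³/s

20.4 m³/s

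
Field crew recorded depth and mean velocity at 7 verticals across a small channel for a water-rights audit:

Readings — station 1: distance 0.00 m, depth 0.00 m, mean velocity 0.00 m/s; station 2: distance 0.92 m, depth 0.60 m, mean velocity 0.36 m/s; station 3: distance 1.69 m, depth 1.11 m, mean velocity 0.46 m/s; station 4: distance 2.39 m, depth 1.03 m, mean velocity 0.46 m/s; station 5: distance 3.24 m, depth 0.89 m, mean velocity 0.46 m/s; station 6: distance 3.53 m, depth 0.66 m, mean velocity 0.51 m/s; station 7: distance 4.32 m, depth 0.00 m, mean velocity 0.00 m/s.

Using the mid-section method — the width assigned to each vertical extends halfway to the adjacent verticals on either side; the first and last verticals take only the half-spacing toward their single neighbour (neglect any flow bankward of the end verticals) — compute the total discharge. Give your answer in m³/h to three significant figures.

w_2 = (1.69 − 0.00)/2 = 0.845 m; q_2 = 0.36 × 0.60 × 0.845 = 0.1825 m³/s
w_3 = (2.39 − 0.92)/2 = 0.735 m; q_3 = 0.46 × 1.11 × 0.735 = 0.3753 m³/s
w_4 = (3.24 − 1.69)/2 = 0.775 m; q_4 = 0.46 × 1.03 × 0.775 = 0.3672 m³/s
w_5 = (3.53 − 2.39)/2 = 0.57 m; q_5 = 0.46 × 0.89 × 0.57 = 0.2334 m³/s
w_6 = (4.32 − 3.24)/2 = 0.54 m; q_6 = 0.51 × 0.66 × 0.54 = 0.1818 m³/s
Stations 1, 7 contribute zero (depth or velocity is 0).
Q = Σ qᵢ = 1.340 m³/s
= 1.340 × 3600 = 4824 m³/h

4820 m³/h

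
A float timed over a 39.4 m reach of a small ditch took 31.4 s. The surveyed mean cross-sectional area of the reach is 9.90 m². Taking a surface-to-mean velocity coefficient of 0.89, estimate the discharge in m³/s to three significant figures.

11.1 m³/s

v_surface = L / t̄ = 39.4 / 31.4 = 1.255 m/s
v_mean = 0.89 × 1.255 = 1.117 m/s
Q = A × v_mean = 9.90 × 1.117 = 11.06 m³/s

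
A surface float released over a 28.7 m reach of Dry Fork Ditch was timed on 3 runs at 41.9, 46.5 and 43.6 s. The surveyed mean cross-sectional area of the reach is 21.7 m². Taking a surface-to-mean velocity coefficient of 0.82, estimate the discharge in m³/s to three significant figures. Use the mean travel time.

t̄ = (41.9 + 46.5 + 43.6) / 3 = 44 s
v_surface = L / t̄ = 28.7 / 44 = 0.6523 m/s
v_mean = 0.82 × 0.6523 = 0.5349 m/s
Q = A × v_mean = 21.7 × 0.5349 = 11.61 m³/s

11.6 m³/s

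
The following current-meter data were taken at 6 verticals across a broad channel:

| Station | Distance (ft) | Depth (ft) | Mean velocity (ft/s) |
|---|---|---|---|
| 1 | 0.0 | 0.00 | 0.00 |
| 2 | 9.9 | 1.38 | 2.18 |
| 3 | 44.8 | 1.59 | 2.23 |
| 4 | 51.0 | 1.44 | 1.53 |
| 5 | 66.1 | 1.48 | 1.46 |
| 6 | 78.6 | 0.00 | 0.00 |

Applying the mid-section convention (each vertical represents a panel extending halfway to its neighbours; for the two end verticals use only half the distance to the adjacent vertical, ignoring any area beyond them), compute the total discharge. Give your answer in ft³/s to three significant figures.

194 ft³/s

w_2 = (44.8 − 0.0)/2 = 22.4 ft; q_2 = 2.18 × 1.38 × 22.4 = 67.39 ft³/s
w_3 = (51.0 − 9.9)/2 = 20.55 ft; q_3 = 2.23 × 1.59 × 20.55 = 72.86 ft³/s
w_4 = (66.1 − 44.8)/2 = 10.65 ft; q_4 = 1.53 × 1.44 × 10.65 = 23.46 ft³/s
w_5 = (78.6 − 51.0)/2 = 13.8 ft; q_5 = 1.46 × 1.48 × 13.8 = 29.82 ft³/s
Stations 1, 6 contribute zero (depth or velocity is 0).
Q = Σ qᵢ = 193.5 ft³/s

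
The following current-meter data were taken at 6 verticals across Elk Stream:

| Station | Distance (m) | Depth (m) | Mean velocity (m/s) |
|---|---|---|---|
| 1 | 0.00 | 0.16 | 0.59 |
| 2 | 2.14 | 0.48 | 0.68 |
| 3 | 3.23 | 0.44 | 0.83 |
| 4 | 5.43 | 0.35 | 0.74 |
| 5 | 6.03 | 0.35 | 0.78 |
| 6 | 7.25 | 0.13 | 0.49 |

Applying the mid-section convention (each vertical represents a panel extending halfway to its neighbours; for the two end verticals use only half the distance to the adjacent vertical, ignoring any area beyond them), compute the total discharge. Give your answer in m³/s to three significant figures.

w_1 = (2.14 − 0.00)/2 = 1.07 m; q_1 = 0.59 × 0.16 × 1.07 = 0.1010 m³/s
w_2 = (3.23 − 0.00)/2 = 1.615 m; q_2 = 0.68 × 0.48 × 1.615 = 0.5271 m³/s
w_3 = (5.43 − 2.14)/2 = 1.645 m; q_3 = 0.83 × 0.44 × 1.645 = 0.6008 m³/s
w_4 = (6.03 − 3.23)/2 = 1.4 m; q_4 = 0.74 × 0.35 × 1.4 = 0.3626 m³/s
w_5 = (7.25 − 5.43)/2 = 0.91 m; q_5 = 0.78 × 0.35 × 0.91 = 0.2484 m³/s
w_6 = (7.25 − 6.03)/2 = 0.61 m; q_6 = 0.49 × 0.13 × 0.61 = 0.03886 m³/s
Q = Σ qᵢ = 1.879 m³/s

1.88 m³/s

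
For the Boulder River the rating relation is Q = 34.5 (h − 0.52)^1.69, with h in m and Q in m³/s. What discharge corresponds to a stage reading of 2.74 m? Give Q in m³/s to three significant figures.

133 m³/s

Q = 34.5 × (2.74 − 0.52)^1.69 = 34.5 × 2.22^1.69 = 132.8 m³/s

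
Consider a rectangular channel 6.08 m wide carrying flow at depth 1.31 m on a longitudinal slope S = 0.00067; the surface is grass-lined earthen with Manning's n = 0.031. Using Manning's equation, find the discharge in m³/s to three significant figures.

A = b·y = 6.08 × 1.31 = 7.965 m²
P = b + 2y = 6.08 + 2×1.31 = 8.700 m
R = A/P = 7.965/8.700 = 0.9155 m
Q = (1/n)·A·R^(2/3)·S^(1/2) = (1/0.031) × 7.965 × 0.9155^(2/3) × 0.00067^(1/2) = 6.270 m³/s

6.27 m³/s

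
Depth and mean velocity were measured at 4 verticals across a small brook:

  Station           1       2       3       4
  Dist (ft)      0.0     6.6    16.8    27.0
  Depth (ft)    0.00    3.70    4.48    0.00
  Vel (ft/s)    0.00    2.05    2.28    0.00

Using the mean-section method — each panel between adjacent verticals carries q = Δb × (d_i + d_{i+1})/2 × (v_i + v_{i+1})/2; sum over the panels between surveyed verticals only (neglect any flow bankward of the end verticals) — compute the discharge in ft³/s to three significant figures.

129 ft³/s

Panel 1-2: Δb = 6.6 ft, d̄ = (0.00+3.70)/2 = 1.85, v̄ = (0.00+2.05)/2 = 1.025 → q = 6.6×1.85×1.025 = 12.52 ft³/s
Panel 2-3: Δb = 10.2 ft, d̄ = (3.70+4.48)/2 = 4.09, v̄ = (2.05+2.28)/2 = 2.165 → q = 10.2×4.09×2.165 = 90.32 ft³/s
Panel 3-4: Δb = 10.2 ft, d̄ = (4.48+0.00)/2 = 2.24, v̄ = (2.28+0.00)/2 = 1.14 → q = 10.2×2.24×1.14 = 26.05 ft³/s
Q = Σ q = 128.9 ft³/s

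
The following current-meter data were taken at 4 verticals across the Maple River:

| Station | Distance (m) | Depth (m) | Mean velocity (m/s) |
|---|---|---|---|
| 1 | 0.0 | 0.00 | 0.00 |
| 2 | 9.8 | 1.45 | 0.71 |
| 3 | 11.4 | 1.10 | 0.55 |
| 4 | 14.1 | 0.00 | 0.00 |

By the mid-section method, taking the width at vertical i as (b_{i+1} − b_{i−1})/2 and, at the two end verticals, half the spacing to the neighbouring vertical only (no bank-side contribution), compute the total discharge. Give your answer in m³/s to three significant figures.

w_2 = (11.4 − 0.0)/2 = 5.7 m; q_2 = 0.71 × 1.45 × 5.7 = 5.868 m³/s
w_3 = (14.1 − 9.8)/2 = 2.15 m; q_3 = 0.55 × 1.10 × 2.15 = 1.301 m³/s
Stations 1, 4 contribute zero (depth or velocity is 0).
Q = Σ qᵢ = 7.169 m³/s

7.17 m³/s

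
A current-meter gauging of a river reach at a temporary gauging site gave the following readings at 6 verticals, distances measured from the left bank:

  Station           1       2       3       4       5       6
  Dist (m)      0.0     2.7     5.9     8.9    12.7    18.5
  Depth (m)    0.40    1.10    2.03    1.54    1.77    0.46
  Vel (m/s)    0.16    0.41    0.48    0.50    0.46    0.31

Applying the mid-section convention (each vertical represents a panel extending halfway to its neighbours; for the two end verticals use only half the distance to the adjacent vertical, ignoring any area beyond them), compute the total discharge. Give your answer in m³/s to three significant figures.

11.4 m³/s

w_1 = (2.7 − 0.0)/2 = 1.35 m; q_1 = 0.16 × 0.40 × 1.35 = 0.08640 m³/s
w_2 = (5.9 − 0.0)/2 = 2.95 m; q_2 = 0.41 × 1.10 × 2.95 = 1.330 m³/s
w_3 = (8.9 − 2.7)/2 = 3.1 m; q_3 = 0.48 × 2.03 × 3.1 = 3.021 m³/s
w_4 = (12.7 − 5.9)/2 = 3.4 m; q_4 = 0.50 × 1.54 × 3.4 = 2.618 m³/s
w_5 = (18.5 − 8.9)/2 = 4.8 m; q_5 = 0.46 × 1.77 × 4.8 = 3.908 m³/s
w_6 = (18.5 − 12.7)/2 = 2.9 m; q_6 = 0.31 × 0.46 × 2.9 = 0.4135 m³/s
Q = Σ qᵢ = 11.38 m³/s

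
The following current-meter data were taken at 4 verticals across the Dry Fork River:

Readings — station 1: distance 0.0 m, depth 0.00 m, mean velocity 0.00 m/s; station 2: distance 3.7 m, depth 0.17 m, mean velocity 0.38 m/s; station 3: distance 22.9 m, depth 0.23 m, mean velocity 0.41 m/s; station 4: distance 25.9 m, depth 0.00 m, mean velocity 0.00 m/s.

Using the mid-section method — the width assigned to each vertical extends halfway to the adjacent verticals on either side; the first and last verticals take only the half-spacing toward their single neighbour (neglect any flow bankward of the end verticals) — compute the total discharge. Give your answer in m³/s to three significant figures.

1.79 m³/s

w_2 = (22.9 − 0.0)/2 = 11.45 m; q_2 = 0.38 × 0.17 × 11.45 = 0.7397 m³/s
w_3 = (25.9 − 3.7)/2 = 11.1 m; q_3 = 0.41 × 0.23 × 11.1 = 1.047 m³/s
Stations 1, 4 contribute zero (depth or velocity is 0).
Q = Σ qᵢ = 1.786 m³/s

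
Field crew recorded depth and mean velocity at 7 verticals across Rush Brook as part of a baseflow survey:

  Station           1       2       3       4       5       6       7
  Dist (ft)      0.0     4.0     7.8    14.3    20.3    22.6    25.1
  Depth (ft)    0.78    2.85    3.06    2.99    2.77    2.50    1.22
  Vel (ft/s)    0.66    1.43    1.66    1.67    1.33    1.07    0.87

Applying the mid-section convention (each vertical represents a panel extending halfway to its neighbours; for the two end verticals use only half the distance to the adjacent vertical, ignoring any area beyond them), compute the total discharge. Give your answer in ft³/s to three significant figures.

w_1 = (4.0 − 0.0)/2 = 2 ft; q_1 = 0.66 × 0.78 × 2 = 1.030 ft³/s
w_2 = (7.8 − 0.0)/2 = 3.9 ft; q_2 = 1.43 × 2.85 × 3.9 = 15.89 ft³/s
w_3 = (14.3 − 4.0)/2 = 5.15 ft; q_3 = 1.66 × 3.06 × 5.15 = 26.16 ft³/s
w_4 = (20.3 − 7.8)/2 = 6.25 ft; q_4 = 1.67 × 2.99 × 6.25 = 31.21 ft³/s
w_5 = (22.6 − 14.3)/2 = 4.15 ft; q_5 = 1.33 × 2.77 × 4.15 = 15.29 ft³/s
w_6 = (25.1 − 20.3)/2 = 2.4 ft; q_6 = 1.07 × 2.50 × 2.4 = 6.420 ft³/s
w_7 = (25.1 − 22.6)/2 = 1.25 ft; q_7 = 0.87 × 1.22 × 1.25 = 1.327 ft³/s
Q = Σ qᵢ = 97.33 ft³/s

97.3 ft³/s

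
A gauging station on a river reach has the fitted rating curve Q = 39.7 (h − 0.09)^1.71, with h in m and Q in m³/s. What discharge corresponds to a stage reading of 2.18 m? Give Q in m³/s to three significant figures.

Q = 39.7 × (2.18 − 0.09)^1.71 = 39.7 × 2.09^1.71 = 140.0 m³/s

140 m³/s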